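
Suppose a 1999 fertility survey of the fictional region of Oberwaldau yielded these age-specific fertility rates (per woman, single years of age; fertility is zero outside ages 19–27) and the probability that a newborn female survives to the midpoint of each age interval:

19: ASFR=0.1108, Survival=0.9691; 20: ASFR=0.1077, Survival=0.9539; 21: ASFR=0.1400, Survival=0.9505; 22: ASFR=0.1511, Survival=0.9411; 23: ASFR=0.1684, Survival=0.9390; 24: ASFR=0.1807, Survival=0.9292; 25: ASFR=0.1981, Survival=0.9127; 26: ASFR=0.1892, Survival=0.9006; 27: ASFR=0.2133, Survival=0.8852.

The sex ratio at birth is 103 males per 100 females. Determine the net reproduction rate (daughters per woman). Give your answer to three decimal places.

0.666

Proportion female at birth = 100 / (100 + 103) = 0.49261.
Each age group contributes 1 × ASFR × survival:
  19: 1 × 0.1108 × 0.9691 = 0.10738
  20: 1 × 0.1077 × 0.9539 = 0.10274
  21: 1 × 0.1400 × 0.9505 = 0.13307
  22: 1 × 0.1511 × 0.9411 = 0.14220
  23: 1 × 0.1684 × 0.9390 = 0.15813
  24: 1 × 0.1807 × 0.9292 = 0.16791
  25: 1 × 0.1981 × 0.9127 = 0.18081
  26: 1 × 0.1892 × 0.9006 = 0.17039
  27: 1 × 0.2133 × 0.8852 = 0.18881
Sum = 1.35144
NRR = 0.49261 × 1.35144 = 0.66573
NRR < 1, so the cohort does not fully replace itself.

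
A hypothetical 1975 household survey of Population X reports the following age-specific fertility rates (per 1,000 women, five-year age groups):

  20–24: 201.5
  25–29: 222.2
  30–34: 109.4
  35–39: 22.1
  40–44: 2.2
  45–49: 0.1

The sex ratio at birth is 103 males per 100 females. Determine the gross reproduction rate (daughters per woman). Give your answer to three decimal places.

1.373

Proportion female at birth = 100 / (100 + 103) = 0.49261.
Sum of ASFRs = 201.5 + 222.2 + 109.4 + 22.1 + 2.2 + 0.1 = 557.5
TFR = 5 × 557.5 / 1000 = 2.7875
GRR = 0.49261 × 2.7875 = 1.37315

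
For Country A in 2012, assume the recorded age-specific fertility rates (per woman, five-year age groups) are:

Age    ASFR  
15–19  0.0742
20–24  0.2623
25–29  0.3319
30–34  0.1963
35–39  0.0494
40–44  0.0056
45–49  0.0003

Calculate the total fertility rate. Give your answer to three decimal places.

Sum of ASFRs = 0.0742 + 0.2623 + 0.3319 + 0.1963 + 0.0494 + 0.0056 + 0.0003 = 0.9200
TFR = 5 × 0.9200 = 4.6

4.600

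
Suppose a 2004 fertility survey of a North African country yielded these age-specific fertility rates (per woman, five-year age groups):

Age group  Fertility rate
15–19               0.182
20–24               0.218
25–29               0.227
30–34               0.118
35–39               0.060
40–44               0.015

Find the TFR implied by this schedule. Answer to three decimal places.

Sum of ASFRs = 0.182 + 0.218 + 0.227 + 0.118 + 0.060 + 0.015 = 0.820
TFR = 5 × 0.820 = 4.1

4.100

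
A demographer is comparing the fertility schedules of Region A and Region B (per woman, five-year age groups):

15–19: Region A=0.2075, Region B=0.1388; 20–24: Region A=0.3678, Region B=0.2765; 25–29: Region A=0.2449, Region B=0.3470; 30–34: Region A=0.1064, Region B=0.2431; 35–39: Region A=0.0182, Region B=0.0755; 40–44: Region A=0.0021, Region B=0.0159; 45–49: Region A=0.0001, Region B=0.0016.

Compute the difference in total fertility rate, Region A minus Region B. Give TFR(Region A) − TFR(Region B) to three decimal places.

Region A:
  Sum of ASFRs = 0.2075 + 0.3678 + 0.2449 + 0.1064 + 0.0182 + 0.0021 + 0.0001 = 0.9470
  TFR = 5 × 0.9470 = 4.735
Region B:
  Sum of ASFRs = 0.1388 + 0.2765 + 0.3470 + 0.2431 + 0.0755 + 0.0159 + 0.0016 = 1.0984
  TFR = 5 × 1.0984 = 5.492
Difference = 4.735 − 5.492 = -0.757

-0.757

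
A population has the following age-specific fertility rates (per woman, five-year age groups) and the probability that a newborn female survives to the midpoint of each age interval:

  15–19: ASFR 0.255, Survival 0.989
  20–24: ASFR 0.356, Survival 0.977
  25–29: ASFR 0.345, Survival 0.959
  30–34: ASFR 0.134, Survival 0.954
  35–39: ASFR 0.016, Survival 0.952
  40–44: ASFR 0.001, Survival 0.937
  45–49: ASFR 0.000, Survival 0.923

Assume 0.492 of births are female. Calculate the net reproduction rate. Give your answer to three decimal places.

Proportion female at birth = 0.492.
Per-age-group product (5 × ASFR × survival probability):
  15–19: 5 × 0.255 × 0.989 = 1.26098
  20–24: 5 × 0.356 × 0.977 = 1.73906
  25–29: 5 × 0.345 × 0.959 = 1.65428
  30–34: 5 × 0.134 × 0.954 = 0.63918
  35–39: 5 × 0.016 × 0.952 = 0.07616
  40–44: 5 × 0.001 × 0.937 = 0.00469
  45–49: 5 × 0.000 × 0.923 = 0.00000
Sum = 5.37435
NRR = 0.492 × 5.37435 = 2.64418
An NRR exceeding 1 indicates intrinsic growth under these rates.

2.644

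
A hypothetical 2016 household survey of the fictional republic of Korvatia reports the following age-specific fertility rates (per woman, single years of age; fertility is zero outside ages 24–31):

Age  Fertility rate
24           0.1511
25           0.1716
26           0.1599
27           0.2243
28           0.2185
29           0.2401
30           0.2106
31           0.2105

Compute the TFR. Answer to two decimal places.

1.59

Sum of ASFRs = 0.1511 + 0.1716 + 0.1599 + 0.2243 + 0.2185 + 0.2401 + 0.2106 + 0.2105 = 1.5866
TFR = 1.5866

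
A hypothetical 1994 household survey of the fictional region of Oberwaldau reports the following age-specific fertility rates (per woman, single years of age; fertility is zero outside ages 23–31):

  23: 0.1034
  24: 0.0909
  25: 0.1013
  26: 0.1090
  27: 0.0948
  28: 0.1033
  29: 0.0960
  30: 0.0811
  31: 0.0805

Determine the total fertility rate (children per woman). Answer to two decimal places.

0.86

Sum of ASFRs = 0.1034 + 0.0909 + 0.1013 + 0.1090 + 0.0948 + 0.1033 + 0.0960 + 0.0811 + 0.0805 = 0.8603
TFR = 0.8603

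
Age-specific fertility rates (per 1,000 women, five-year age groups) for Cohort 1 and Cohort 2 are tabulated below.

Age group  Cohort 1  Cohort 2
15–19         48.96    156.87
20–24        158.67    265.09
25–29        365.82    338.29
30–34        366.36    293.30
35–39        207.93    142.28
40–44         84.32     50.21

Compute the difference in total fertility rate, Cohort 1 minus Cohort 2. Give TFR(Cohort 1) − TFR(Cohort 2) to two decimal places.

Cohort 1:
  Sum of ASFRs = 48.96 + 158.67 + 365.82 + 366.36 + 207.93 + 84.32 = 1232.06
  TFR = 5 × 1232.06 / 1000 = 6.1603
Cohort 2:
  Sum of ASFRs = 156.87 + 265.09 + 338.29 + 293.30 + 142.28 + 50.21 = 1246.04
  TFR = 5 × 1246.04 / 1000 = 6.2302
Difference = 6.1603 − 6.2302 = -0.0699

-0.07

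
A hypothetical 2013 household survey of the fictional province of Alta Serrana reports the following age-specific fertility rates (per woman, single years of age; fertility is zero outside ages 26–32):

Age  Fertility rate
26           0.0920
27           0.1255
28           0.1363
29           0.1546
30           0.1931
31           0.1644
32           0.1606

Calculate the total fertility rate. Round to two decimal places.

Sum of ASFRs = 0.0920 + 0.1255 + 0.1363 + 0.1546 + 0.1931 + 0.1644 + 0.1606 = 1.0265
TFR = 1.0265

1.03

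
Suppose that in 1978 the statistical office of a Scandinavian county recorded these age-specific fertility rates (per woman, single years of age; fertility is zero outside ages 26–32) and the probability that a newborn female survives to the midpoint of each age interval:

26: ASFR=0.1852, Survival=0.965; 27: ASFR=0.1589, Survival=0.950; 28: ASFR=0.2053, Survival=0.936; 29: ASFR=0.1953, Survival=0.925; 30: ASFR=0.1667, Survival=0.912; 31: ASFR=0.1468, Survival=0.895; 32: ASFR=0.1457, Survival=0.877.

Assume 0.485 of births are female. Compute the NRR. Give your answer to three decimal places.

Proportion female at birth = 0.485.
Weighting each age-specific rate by interval width and survival:
  26: 1 × 0.1852 × 0.965 = 0.17872
  27: 1 × 0.1589 × 0.950 = 0.15096
  28: 1 × 0.2053 × 0.936 = 0.19216
  29: 1 × 0.1953 × 0.925 = 0.18065
  30: 1 × 0.1667 × 0.912 = 0.15203
  31: 1 × 0.1468 × 0.895 = 0.13139
  32: 1 × 0.1457 × 0.877 = 0.12778
Sum = 1.11369
NRR = 0.485 × 1.11369 = 0.54014
With NRR below 1 the population is below replacement fertility.

0.540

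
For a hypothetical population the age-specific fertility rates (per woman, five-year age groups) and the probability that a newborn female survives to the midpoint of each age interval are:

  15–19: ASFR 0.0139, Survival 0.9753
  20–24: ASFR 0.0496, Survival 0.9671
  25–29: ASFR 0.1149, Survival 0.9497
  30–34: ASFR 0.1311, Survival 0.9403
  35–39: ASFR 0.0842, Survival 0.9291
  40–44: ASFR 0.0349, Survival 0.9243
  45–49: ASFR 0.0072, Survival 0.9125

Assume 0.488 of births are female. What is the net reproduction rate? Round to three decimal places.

1.003

Proportion female at birth = 0.488.
Per-age-group product (5 × ASFR × survival probability):
  15–19: 5 × 0.0139 × 0.9753 = 0.06778
  20–24: 5 × 0.0496 × 0.9671 = 0.23984
  25–29: 5 × 0.1149 × 0.9497 = 0.54560
  30–34: 5 × 0.1311 × 0.9403 = 0.61637
  35–39: 5 × 0.0842 × 0.9291 = 0.39115
  40–44: 5 × 0.0349 × 0.9243 = 0.16129
  45–49: 5 × 0.0072 × 0.9125 = 0.03285
Sum = 2.05488
NRR = 0.488 × 2.05488 = 1.00278
NRR > 1, so each generation more than replaces itself.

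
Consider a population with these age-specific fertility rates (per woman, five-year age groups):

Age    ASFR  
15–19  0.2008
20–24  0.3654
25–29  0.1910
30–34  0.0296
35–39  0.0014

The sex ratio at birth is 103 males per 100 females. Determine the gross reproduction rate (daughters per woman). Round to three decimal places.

Proportion female at birth = 100 / (100 + 103) = 0.49261.
Sum of ASFRs = 0.2008 + 0.3654 + 0.1910 + 0.0296 + 0.0014 = 0.7882
TFR = 5 × 0.7882 = 3.941
GRR = 0.49261 × 3.941 = 1.94138

1.941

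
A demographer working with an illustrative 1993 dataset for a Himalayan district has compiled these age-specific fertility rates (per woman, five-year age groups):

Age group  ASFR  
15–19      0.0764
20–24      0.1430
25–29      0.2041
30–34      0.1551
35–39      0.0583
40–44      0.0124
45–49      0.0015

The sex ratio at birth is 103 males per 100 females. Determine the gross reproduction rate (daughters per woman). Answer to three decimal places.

1.603

Proportion female at birth = 100 / (100 + 103) = 0.49261.
Sum of ASFRs = 0.0764 + 0.1430 + 0.2041 + 0.1551 + 0.0583 + 0.0124 + 0.0015 = 0.6508
TFR = 5 × 0.6508 = 3.254
GRR = 0.49261 × 3.254 = 1.60295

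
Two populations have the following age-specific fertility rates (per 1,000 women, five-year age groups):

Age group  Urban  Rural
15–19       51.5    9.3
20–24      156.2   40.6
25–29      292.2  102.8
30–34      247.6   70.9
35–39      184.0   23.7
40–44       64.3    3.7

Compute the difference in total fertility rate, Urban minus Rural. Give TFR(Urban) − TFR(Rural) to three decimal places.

3.724

Urban:
  Sum of ASFRs = 51.5 + 156.2 + 292.2 + 247.6 + 184.0 + 64.3 = 995.8
  TFR = 5 × 995.8 / 1000 = 4.979
Rural:
  Sum of ASFRs = 9.3 + 40.6 + 102.8 + 70.9 + 23.7 + 3.7 = 251.0
  TFR = 5 × 251.0 / 1000 = 1.255
Difference = 4.979 − 1.255 = 3.724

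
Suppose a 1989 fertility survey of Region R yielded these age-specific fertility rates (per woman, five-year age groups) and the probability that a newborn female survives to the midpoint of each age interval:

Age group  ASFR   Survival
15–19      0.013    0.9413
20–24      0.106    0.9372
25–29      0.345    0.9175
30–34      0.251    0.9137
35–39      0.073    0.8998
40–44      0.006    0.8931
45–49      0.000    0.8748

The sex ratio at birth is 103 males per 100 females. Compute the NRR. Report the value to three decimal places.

Proportion female at birth = 100 / (100 + 103) = 0.49261.
Per-age-group product (5 × ASFR × survival probability):
  15–19: 5 × 0.013 × 0.9413 = 0.06118
  20–24: 5 × 0.106 × 0.9372 = 0.49672
  25–29: 5 × 0.345 × 0.9175 = 1.58269
  30–34: 5 × 0.251 × 0.9137 = 1.14669
  35–39: 5 × 0.073 × 0.8998 = 0.32843
  40–44: 5 × 0.006 × 0.8931 = 0.02679
  45–49: 5 × 0.000 × 0.8748 = 0.00000
Sum = 3.64250
NRR = 0.49261 × 3.64250 = 1.79433

1.794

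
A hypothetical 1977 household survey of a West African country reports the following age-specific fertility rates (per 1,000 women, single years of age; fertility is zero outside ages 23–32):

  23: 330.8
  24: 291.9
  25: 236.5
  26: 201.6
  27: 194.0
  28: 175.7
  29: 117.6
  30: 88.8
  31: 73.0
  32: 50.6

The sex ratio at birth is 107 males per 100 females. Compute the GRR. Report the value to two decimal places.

Proportion female at birth = 100 / (100 + 107) = 0.48309.
Sum of ASFRs = 330.8 + 291.9 + 236.5 + 201.6 + 194.0 + 175.7 + 117.6 + 88.8 + 73.0 + 50.6 = 1760.5
TFR = 1760.5 / 1000 = 1.7605
GRR = 0.48309 × 1.7605 = 0.85048

0.85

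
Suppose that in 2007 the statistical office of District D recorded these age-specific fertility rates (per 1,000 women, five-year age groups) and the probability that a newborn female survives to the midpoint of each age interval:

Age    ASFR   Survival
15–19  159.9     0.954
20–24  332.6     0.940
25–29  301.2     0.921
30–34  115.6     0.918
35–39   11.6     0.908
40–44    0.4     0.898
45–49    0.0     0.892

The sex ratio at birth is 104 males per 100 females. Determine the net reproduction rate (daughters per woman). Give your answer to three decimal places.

2.107

Proportion female at birth = 100 / (100 + 104) = 0.49020.
Weighting each age-specific rate by interval width and survival:
  15–19: 5 × 159.9/1000 × 0.954 = 0.76272
  20–24: 5 × 332.6/1000 × 0.940 = 1.56322
  25–29: 5 × 301.2/1000 × 0.921 = 1.38703
  30–34: 5 × 115.6/1000 × 0.918 = 0.53060
  35–39: 5 × 11.6/1000 × 0.908 = 0.05266
  40–44: 5 × 0.4/1000 × 0.898 = 0.00180
  45–49: 5 × 0.0/1000 × 0.892 = 0.00000
Sum = 4.29803
NRR = 0.49020 × 4.29803 = 2.10689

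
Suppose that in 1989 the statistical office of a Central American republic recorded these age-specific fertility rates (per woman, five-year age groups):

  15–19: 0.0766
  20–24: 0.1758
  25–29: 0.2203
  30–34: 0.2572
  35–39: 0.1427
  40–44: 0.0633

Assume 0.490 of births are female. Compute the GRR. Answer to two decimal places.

2.29

Proportion female at birth = 0.490.
Sum of ASFRs = 0.0766 + 0.1758 + 0.2203 + 0.2572 + 0.1427 + 0.0633 = 0.9359
TFR = 5 × 0.9359 = 4.6795
GRR = 0.490 × 4.6795 = 2.29296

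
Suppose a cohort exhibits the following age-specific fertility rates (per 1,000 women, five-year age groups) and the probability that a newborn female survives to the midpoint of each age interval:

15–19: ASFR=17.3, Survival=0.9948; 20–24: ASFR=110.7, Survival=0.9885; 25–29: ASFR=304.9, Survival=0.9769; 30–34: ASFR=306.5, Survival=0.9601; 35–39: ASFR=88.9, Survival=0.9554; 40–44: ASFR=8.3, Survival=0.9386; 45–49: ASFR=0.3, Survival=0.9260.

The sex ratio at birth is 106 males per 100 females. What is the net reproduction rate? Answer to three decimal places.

1.970

Proportion female at birth = 100 / (100 + 106) = 0.48544.
Weighting each age-specific rate by interval width and survival:
  15–19: 5 × 17.3/1000 × 0.9948 = 0.08605
  20–24: 5 × 110.7/1000 × 0.9885 = 0.54713
  25–29: 5 × 304.9/1000 × 0.9769 = 1.48928
  30–34: 5 × 306.5/1000 × 0.9601 = 1.47135
  35–39: 5 × 88.9/1000 × 0.9554 = 0.42468
  40–44: 5 × 8.3/1000 × 0.9386 = 0.03895
  45–49: 5 × 0.3/1000 × 0.9260 = 0.00139
Sum = 4.05883
NRR = 0.48544 × 4.05883 = 1.97032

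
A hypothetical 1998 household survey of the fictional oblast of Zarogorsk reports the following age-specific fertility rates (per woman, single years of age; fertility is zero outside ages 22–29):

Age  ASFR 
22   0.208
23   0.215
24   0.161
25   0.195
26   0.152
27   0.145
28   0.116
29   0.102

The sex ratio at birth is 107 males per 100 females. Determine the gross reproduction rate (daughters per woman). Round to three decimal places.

Proportion female at birth = 100 / (100 + 107) = 0.48309.
Sum of ASFRs = 0.208 + 0.215 + 0.161 + 0.195 + 0.152 + 0.145 + 0.116 + 0.102 = 1.294
TFR = 1.294
GRR = 0.48309 × 1.294 = 0.62512

0.625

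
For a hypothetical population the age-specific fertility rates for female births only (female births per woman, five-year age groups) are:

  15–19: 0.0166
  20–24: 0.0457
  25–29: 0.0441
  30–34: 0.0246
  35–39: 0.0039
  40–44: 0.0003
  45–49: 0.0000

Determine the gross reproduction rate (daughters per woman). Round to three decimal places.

0.676

Sum of female ASFRs = 0.0166 + 0.0457 + 0.0441 + 0.0246 + 0.0039 + 0.0003 + 0.0000 = 0.1352
GRR = 5 × 0.1352 = 0.676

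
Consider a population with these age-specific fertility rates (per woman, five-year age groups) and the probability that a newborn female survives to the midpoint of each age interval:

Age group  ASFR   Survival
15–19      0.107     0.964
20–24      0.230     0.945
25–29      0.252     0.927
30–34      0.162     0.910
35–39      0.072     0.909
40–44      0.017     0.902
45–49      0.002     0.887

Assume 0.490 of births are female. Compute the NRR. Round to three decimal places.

1.921

Proportion female at birth = 0.490.
Weighting each age-specific rate by interval width and survival:
  15–19: 5 × 0.107 × 0.964 = 0.51574
  20–24: 5 × 0.230 × 0.945 = 1.08675
  25–29: 5 × 0.252 × 0.927 = 1.16802
  30–34: 5 × 0.162 × 0.910 = 0.73710
  35–39: 5 × 0.072 × 0.909 = 0.32724
  40–44: 5 × 0.017 × 0.902 = 0.07667
  45–49: 5 × 0.002 × 0.887 = 0.00887
Sum = 3.92039
NRR = 0.490 × 3.92039 = 1.92099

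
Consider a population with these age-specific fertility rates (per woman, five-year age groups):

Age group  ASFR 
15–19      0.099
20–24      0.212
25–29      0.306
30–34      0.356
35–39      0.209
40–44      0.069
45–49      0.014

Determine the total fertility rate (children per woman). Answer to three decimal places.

6.325

Sum of ASFRs = 0.099 + 0.212 + 0.306 + 0.356 + 0.209 + 0.069 + 0.014 = 1.265
TFR = 5 × 1.265 = 6.325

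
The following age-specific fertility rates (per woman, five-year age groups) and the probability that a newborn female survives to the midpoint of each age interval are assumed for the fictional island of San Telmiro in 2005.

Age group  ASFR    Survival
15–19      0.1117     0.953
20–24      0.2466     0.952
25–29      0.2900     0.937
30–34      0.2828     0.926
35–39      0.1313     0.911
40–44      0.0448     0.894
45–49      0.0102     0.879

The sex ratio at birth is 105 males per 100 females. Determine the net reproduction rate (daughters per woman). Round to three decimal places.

2.545

Proportion female at birth = 100 / (100 + 105) = 0.48780.
Per-age-group product (5 × ASFR × survival probability):
  15–19: 5 × 0.1117 × 0.953 = 0.53225
  20–24: 5 × 0.2466 × 0.952 = 1.17382
  25–29: 5 × 0.2900 × 0.937 = 1.35865
  30–34: 5 × 0.2828 × 0.926 = 1.30936
  35–39: 5 × 0.1313 × 0.911 = 0.59807
  40–44: 5 × 0.0448 × 0.894 = 0.20026
  45–49: 5 × 0.0102 × 0.879 = 0.04483
Sum = 5.21724
NRR = 0.48780 × 5.21724 = 2.54497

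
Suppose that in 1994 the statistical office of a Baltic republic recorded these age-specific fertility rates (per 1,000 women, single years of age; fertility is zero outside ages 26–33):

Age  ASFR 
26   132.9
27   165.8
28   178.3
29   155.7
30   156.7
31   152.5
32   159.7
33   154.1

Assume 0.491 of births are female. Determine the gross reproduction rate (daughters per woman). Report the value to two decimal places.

0.62

Proportion female at birth = 0.491.
Sum of ASFRs = 132.9 + 165.8 + 178.3 + 155.7 + 156.7 + 152.5 + 159.7 + 154.1 = 1255.7
TFR = 1255.7 / 1000 = 1.2557
GRR = 0.491 × 1.2557 = 0.61655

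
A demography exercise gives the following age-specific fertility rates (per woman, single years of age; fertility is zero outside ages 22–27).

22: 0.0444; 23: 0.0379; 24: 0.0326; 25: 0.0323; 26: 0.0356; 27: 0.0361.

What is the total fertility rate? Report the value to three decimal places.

0.219

Sum of ASFRs = 0.0444 + 0.0379 + 0.0326 + 0.0323 + 0.0356 + 0.0361 = 0.2189
TFR = 0.2189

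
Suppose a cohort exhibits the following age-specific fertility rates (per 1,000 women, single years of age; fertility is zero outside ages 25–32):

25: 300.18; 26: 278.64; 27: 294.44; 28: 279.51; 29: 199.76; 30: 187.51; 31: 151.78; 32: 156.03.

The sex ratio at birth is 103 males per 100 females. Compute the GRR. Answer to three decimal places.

Proportion female at birth = 100 / (100 + 103) = 0.49261.
Sum of ASFRs = 300.18 + 278.64 + 294.44 + 279.51 + 199.76 + 187.51 + 151.78 + 156.03 = 1847.85
TFR = 1847.85 / 1000 = 1.84785
GRR = 0.49261 × 1.84785 = 0.91027

0.910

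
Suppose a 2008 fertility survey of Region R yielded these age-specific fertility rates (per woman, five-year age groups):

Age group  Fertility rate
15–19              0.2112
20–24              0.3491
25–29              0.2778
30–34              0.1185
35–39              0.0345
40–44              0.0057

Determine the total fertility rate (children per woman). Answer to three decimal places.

Sum of ASFRs = 0.2112 + 0.3491 + 0.2778 + 0.1185 + 0.0345 + 0.0057 = 0.9968
TFR = 5 × 0.9968 = 4.984

4.984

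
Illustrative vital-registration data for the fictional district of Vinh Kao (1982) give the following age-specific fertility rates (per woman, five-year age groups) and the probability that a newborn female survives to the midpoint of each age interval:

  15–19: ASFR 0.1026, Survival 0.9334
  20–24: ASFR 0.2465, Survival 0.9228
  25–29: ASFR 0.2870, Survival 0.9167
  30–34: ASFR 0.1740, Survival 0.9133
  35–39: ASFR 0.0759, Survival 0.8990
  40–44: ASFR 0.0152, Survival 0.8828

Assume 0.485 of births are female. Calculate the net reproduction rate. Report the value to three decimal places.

Proportion female at birth = 0.485.
Per-age-group product (5 × ASFR × survival probability):
  15–19: 5 × 0.1026 × 0.9334 = 0.47883
  20–24: 5 × 0.2465 × 0.9228 = 1.13735
  25–29: 5 × 0.2870 × 0.9167 = 1.31546
  30–34: 5 × 0.1740 × 0.9133 = 0.79457
  35–39: 5 × 0.0759 × 0.8990 = 0.34117
  40–44: 5 × 0.0152 × 0.8828 = 0.06709
Sum = 4.13447
NRR = 0.485 × 4.13447 = 2.00522

2.005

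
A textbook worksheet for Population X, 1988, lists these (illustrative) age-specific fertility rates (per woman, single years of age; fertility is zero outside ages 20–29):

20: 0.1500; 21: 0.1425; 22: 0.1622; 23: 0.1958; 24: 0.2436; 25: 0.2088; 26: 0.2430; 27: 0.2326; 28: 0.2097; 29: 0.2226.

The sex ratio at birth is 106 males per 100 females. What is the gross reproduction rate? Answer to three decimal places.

0.976

Proportion female at birth = 100 / (100 + 106) = 0.48544.
Sum of ASFRs = 0.1500 + 0.1425 + 0.1622 + 0.1958 + 0.2436 + 0.2088 + 0.2430 + 0.2326 + 0.2097 + 0.2226 = 2.0108
TFR = 2.0108
GRR = 0.48544 × 2.0108 = 0.97612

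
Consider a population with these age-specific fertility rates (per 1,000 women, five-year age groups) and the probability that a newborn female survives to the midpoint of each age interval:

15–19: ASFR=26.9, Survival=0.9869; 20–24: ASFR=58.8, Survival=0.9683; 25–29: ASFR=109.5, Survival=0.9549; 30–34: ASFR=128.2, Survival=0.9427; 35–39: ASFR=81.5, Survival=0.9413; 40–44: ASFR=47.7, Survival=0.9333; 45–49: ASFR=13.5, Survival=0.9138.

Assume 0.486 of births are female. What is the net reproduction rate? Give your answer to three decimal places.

1.075

Proportion female at birth = 0.486.
Per-age-group product (5 × ASFR × survival probability):
  15–19: 5 × 26.9/1000 × 0.9869 = 0.13274
  20–24: 5 × 58.8/1000 × 0.9683 = 0.28468
  25–29: 5 × 109.5/1000 × 0.9549 = 0.52281
  30–34: 5 × 128.2/1000 × 0.9427 = 0.60427
  35–39: 5 × 81.5/1000 × 0.9413 = 0.38358
  40–44: 5 × 47.7/1000 × 0.9333 = 0.22259
  45–49: 5 × 13.5/1000 × 0.9138 = 0.06168
Sum = 2.21235
NRR = 0.486 × 2.21235 = 1.07520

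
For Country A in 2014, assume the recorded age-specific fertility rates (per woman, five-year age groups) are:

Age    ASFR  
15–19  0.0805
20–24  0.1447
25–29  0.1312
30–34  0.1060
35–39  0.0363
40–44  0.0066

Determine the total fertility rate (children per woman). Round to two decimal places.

Sum of ASFRs = 0.0805 + 0.1447 + 0.1312 + 0.1060 + 0.0363 + 0.0066 = 0.5053
TFR = 5 × 0.5053 = 2.5265

2.53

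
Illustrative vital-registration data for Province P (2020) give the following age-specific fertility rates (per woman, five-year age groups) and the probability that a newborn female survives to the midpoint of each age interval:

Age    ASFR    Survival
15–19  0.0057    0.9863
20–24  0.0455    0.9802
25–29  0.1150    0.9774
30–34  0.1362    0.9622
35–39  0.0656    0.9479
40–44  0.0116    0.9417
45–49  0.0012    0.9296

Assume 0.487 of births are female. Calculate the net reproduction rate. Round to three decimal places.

0.896

Proportion female at birth = 0.487.
Each age group contributes 5 × ASFR × survival:
  15–19: 5 × 0.0057 × 0.9863 = 0.02811
  20–24: 5 × 0.0455 × 0.9802 = 0.22300
  25–29: 5 × 0.1150 × 0.9774 = 0.56201
  30–34: 5 × 0.1362 × 0.9622 = 0.65526
  35–39: 5 × 0.0656 × 0.9479 = 0.31091
  40–44: 5 × 0.0116 × 0.9417 = 0.05462
  45–49: 5 × 0.0012 × 0.9296 = 0.00558
Sum = 1.83949
NRR = 0.487 × 1.83949 = 0.89583
NRR < 1, so the cohort does not fully replace itself.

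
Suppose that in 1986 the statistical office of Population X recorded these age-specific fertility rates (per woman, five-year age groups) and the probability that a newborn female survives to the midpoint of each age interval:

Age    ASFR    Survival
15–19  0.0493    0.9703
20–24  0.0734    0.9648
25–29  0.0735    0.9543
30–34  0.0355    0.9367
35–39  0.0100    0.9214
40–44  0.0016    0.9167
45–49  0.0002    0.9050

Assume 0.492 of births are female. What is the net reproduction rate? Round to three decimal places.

Proportion female at birth = 0.492.
Survival-weighted fertility by age (5·fₓ·Sₓ):
  15–19: 5 × 0.0493 × 0.9703 = 0.23918
  20–24: 5 × 0.0734 × 0.9648 = 0.35408
  25–29: 5 × 0.0735 × 0.9543 = 0.35071
  30–34: 5 × 0.0355 × 0.9367 = 0.16626
  35–39: 5 × 0.0100 × 0.9214 = 0.04607
  40–44: 5 × 0.0016 × 0.9167 = 0.00733
  45–49: 5 × 0.0002 × 0.9050 = 0.00091
Sum = 1.16454
NRR = 0.492 × 1.16454 = 0.57295
With NRR below 1 the population is below replacement fertility.

0.573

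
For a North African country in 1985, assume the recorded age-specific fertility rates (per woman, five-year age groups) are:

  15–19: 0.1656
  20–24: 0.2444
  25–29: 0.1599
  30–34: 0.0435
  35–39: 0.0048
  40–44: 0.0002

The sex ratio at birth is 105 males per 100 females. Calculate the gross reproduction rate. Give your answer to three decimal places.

Proportion female at birth = 100 / (100 + 105) = 0.48780.
Sum of ASFRs = 0.1656 + 0.2444 + 0.1599 + 0.0435 + 0.0048 + 0.0002 = 0.6184
TFR = 5 × 0.6184 = 3.092
GRR = 0.48780 × 3.092 = 1.50828

1.508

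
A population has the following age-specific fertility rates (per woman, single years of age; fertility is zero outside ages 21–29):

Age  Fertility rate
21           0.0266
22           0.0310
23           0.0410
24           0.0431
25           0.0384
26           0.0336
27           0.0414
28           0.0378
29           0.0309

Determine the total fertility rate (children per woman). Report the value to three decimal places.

Sum of ASFRs = 0.0266 + 0.0310 + 0.0410 + 0.0431 + 0.0384 + 0.0336 + 0.0414 + 0.0378 + 0.0309 = 0.3238
TFR = 0.3238

0.324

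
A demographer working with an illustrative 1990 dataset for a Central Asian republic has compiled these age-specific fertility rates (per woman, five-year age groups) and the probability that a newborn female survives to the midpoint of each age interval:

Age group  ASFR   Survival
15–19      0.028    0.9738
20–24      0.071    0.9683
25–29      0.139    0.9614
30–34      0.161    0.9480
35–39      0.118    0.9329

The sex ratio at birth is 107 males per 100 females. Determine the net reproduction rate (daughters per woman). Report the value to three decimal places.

1.189

Proportion female at birth = 100 / (100 + 107) = 0.48309.
Per-age-group product (5 × ASFR × survival probability):
  15–19: 5 × 0.028 × 0.9738 = 0.13633
  20–24: 5 × 0.071 × 0.9683 = 0.34375
  25–29: 5 × 0.139 × 0.9614 = 0.66817
  30–34: 5 × 0.161 × 0.9480 = 0.76314
  35–39: 5 × 0.118 × 0.9329 = 0.55041
Sum = 2.46180
NRR = 0.48309 × 2.46180 = 1.18927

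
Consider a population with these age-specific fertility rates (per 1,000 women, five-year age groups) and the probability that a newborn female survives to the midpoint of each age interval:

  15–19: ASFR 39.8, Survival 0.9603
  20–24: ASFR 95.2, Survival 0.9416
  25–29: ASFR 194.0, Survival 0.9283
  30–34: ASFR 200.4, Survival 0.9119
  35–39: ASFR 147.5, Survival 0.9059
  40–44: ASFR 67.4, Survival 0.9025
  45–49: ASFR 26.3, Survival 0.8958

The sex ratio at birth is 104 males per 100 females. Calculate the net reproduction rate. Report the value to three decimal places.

Proportion female at birth = 100 / (100 + 104) = 0.49020.
Each age group contributes 5 × ASFR × survival:
  15–19: 5 × 39.8/1000 × 0.9603 = 0.19110
  20–24: 5 × 95.2/1000 × 0.9416 = 0.44820
  25–29: 5 × 194.0/1000 × 0.9283 = 0.90045
  30–34: 5 × 200.4/1000 × 0.9119 = 0.91372
  35–39: 5 × 147.5/1000 × 0.9059 = 0.66810
  40–44: 5 × 67.4/1000 × 0.9025 = 0.30414
  45–49: 5 × 26.3/1000 × 0.8958 = 0.11780
Sum = 3.54351
NRR = 0.49020 × 3.54351 = 1.73703
With NRR above 1 the population is above replacement fertility.

1.737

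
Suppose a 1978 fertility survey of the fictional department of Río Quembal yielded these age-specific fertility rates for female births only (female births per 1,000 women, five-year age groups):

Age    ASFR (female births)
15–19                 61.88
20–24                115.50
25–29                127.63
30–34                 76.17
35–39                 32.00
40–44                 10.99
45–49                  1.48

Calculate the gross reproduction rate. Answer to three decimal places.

Sum of female ASFRs = 61.88 + 115.50 + 127.63 + 76.17 + 32.00 + 10.99 + 1.48 = 425.65
GRR = 5 × 425.65 / 1000 = 2.12825

2.128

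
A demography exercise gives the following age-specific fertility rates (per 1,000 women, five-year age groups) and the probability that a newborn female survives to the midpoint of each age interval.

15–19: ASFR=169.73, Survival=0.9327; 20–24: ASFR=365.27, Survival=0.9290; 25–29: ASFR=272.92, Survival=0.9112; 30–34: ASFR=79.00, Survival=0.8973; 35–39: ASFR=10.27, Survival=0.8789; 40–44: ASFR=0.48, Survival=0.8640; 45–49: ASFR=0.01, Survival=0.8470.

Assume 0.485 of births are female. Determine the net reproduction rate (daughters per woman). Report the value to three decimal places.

Proportion female at birth = 0.485.
Each age group contributes 5 × ASFR × survival:
  15–19: 5 × 169.73/1000 × 0.9327 = 0.79154
  20–24: 5 × 365.27/1000 × 0.9290 = 1.69668
  25–29: 5 × 272.92/1000 × 0.9112 = 1.24342
  30–34: 5 × 79.00/1000 × 0.8973 = 0.35443
  35–39: 5 × 10.27/1000 × 0.8789 = 0.04513
  40–44: 5 × 0.48/1000 × 0.8640 = 0.00207
  45–49: 5 × 0.01/1000 × 0.8470 = 0.00004
Sum = 4.13331
NRR = 0.485 × 4.13331 = 2.00466

2.005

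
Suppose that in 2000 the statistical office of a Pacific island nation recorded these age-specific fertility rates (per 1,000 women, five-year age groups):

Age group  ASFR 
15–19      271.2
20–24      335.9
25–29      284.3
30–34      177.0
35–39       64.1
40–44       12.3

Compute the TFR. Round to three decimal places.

5.724

Sum of ASFRs = 271.2 + 335.9 + 284.3 + 177.0 + 64.1 + 12.3 = 1144.8
TFR = 5 × 1144.8 / 1000 = 5.724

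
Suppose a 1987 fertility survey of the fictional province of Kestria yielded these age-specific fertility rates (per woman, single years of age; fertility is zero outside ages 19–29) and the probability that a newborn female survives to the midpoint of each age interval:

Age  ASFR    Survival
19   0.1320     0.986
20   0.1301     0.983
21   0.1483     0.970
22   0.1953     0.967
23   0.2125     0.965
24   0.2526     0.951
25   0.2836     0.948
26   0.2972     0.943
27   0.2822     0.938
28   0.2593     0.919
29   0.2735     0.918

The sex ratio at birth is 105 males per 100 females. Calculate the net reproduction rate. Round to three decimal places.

Proportion female at birth = 100 / (100 + 105) = 0.48780.
Each age group contributes 1 × ASFR × survival:
  19: 1 × 0.1320 × 0.986 = 0.13015
  20: 1 × 0.1301 × 0.983 = 0.12789
  21: 1 × 0.1483 × 0.970 = 0.14385
  22: 1 × 0.1953 × 0.967 = 0.18886
  23: 1 × 0.2125 × 0.965 = 0.20506
  24: 1 × 0.2526 × 0.951 = 0.24022
  25: 1 × 0.2836 × 0.948 = 0.26885
  26: 1 × 0.2972 × 0.943 = 0.28026
  27: 1 × 0.2822 × 0.938 = 0.26470
  28: 1 × 0.2593 × 0.919 = 0.23830
  29: 1 × 0.2735 × 0.918 = 0.25107
Sum = 2.33921
NRR = 0.48780 × 2.33921 = 1.14107
With NRR above 1 the population is above replacement fertility.

1.141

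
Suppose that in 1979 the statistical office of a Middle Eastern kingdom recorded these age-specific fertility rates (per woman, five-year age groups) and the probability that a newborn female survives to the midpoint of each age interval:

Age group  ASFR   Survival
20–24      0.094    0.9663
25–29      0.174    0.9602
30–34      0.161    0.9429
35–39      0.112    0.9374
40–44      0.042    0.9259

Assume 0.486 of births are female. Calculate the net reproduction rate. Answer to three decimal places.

1.345

Proportion female at birth = 0.486.
Each age group contributes 5 × ASFR × survival:
  20–24: 5 × 0.094 × 0.9663 = 0.45416
  25–29: 5 × 0.174 × 0.9602 = 0.83537
  30–34: 5 × 0.161 × 0.9429 = 0.75903
  35–39: 5 × 0.112 × 0.9374 = 0.52494
  40–44: 5 × 0.042 × 0.9259 = 0.19444
Sum = 2.76794
NRR = 0.486 × 2.76794 = 1.34522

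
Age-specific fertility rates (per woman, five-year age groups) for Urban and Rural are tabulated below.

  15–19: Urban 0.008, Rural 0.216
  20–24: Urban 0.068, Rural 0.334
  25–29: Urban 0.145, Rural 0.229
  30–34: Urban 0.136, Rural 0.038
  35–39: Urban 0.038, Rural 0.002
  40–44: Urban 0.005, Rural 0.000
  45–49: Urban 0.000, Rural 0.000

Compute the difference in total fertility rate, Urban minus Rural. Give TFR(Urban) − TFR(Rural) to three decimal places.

Urban:
  Sum of ASFRs = 0.008 + 0.068 + 0.145 + 0.136 + 0.038 + 0.005 + 0.000 = 0.400
  TFR = 5 × 0.400 = 2
Rural:
  Sum of ASFRs = 0.216 + 0.334 + 0.229 + 0.038 + 0.002 + 0.000 + 0.000 = 0.819
  TFR = 5 × 0.819 = 4.095
Difference = 2 − 4.095 = -2.095

-2.095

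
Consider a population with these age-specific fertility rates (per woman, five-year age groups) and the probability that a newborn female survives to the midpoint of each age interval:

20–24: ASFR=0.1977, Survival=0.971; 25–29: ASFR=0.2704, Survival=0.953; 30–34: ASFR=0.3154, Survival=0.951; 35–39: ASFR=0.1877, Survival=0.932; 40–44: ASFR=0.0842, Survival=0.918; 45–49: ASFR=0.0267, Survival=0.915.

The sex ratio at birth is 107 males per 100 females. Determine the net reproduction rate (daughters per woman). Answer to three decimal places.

2.479

Proportion female at birth = 100 / (100 + 107) = 0.48309.
Survival-weighted fertility by age (5·fₓ·Sₓ):
  20–24: 5 × 0.1977 × 0.971 = 0.95983
  25–29: 5 × 0.2704 × 0.953 = 1.28846
  30–34: 5 × 0.3154 × 0.951 = 1.49973
  35–39: 5 × 0.1877 × 0.932 = 0.87468
  40–44: 5 × 0.0842 × 0.918 = 0.38648
  45–49: 5 × 0.0267 × 0.915 = 0.12215
Sum = 5.13133
NRR = 0.48309 × 5.13133 = 2.47889
An NRR exceeding 1 indicates intrinsic growth under these rates.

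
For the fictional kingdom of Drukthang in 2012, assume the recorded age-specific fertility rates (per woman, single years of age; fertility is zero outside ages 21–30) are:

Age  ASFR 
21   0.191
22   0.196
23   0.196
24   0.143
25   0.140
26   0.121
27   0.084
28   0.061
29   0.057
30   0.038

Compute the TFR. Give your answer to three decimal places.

1.227

Sum of ASFRs = 0.191 + 0.196 + 0.196 + 0.143 + 0.140 + 0.121 + 0.084 + 0.061 + 0.057 + 0.038 = 1.227
TFR = 1.227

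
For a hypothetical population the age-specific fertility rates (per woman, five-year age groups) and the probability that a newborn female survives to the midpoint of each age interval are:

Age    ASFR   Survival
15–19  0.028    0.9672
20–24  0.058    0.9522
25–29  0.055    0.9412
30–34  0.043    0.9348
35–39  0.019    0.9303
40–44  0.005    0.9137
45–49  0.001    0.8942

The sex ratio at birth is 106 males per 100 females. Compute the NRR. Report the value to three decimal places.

Proportion female at birth = 100 / (100 + 106) = 0.48544.
Per-age-group product (5 × ASFR × survival probability):
  15–19: 5 × 0.028 × 0.9672 = 0.13541
  20–24: 5 × 0.058 × 0.9522 = 0.27614
  25–29: 5 × 0.055 × 0.9412 = 0.25883
  30–34: 5 × 0.043 × 0.9348 = 0.20098
  35–39: 5 × 0.019 × 0.9303 = 0.08838
  40–44: 5 × 0.005 × 0.9137 = 0.02284
  45–49: 5 × 0.001 × 0.8942 = 0.00447
Sum = 0.98705
NRR = 0.48544 × 0.98705 = 0.47915
An NRR under 1 implies long-run decline under these rates.

0.479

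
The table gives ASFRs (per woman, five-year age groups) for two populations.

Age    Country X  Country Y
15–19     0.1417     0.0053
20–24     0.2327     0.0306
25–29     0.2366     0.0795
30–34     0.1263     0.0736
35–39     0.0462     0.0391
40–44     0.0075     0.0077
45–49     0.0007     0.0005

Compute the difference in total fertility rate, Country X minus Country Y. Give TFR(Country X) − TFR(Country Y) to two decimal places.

Country X:
  Sum of ASFRs = 0.1417 + 0.2327 + 0.2366 + 0.1263 + 0.0462 + 0.0075 + 0.0007 = 0.7917
  TFR = 5 × 0.7917 = 3.9585
Country Y:
  Sum of ASFRs = 0.0053 + 0.0306 + 0.0795 + 0.0736 + 0.0391 + 0.0077 + 0.0005 = 0.2363
  TFR = 5 × 0.2363 = 1.1815
Difference = 3.9585 − 1.1815 = 2.777

2.78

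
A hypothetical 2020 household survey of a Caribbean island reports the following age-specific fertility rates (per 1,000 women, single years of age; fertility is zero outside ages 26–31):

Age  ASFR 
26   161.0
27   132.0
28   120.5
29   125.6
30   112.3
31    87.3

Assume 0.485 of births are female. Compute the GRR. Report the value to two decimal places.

0.36

Proportion female at birth = 0.485.
Sum of ASFRs = 161.0 + 132.0 + 120.5 + 125.6 + 112.3 + 87.3 = 738.7
TFR = 738.7 / 1000 = 0.7387
GRR = 0.485 × 0.7387 = 0.35827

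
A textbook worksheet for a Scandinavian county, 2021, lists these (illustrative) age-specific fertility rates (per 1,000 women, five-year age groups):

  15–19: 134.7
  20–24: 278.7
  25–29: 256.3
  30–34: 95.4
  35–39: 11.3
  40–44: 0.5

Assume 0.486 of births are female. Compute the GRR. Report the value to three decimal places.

1.888

Proportion female at birth = 0.486.
Sum of ASFRs = 134.7 + 278.7 + 256.3 + 95.4 + 11.3 + 0.5 = 776.9
TFR = 5 × 776.9 / 1000 = 3.8845
GRR = 0.486 × 3.8845 = 1.88787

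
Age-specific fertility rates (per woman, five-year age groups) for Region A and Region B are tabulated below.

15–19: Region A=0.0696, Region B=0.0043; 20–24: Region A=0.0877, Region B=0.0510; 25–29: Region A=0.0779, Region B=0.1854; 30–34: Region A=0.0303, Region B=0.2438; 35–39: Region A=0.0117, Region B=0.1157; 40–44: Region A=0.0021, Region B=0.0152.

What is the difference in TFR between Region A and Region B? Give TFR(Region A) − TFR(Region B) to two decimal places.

-1.68

Region A:
  Sum of ASFRs = 0.0696 + 0.0877 + 0.0779 + 0.0303 + 0.0117 + 0.0021 = 0.2793
  TFR = 5 × 0.2793 = 1.3965
Region B:
  Sum of ASFRs = 0.0043 + 0.0510 + 0.1854 + 0.2438 + 0.1157 + 0.0152 = 0.6154
  TFR = 5 × 0.6154 = 3.077
Difference = 1.3965 − 3.077 = -1.6805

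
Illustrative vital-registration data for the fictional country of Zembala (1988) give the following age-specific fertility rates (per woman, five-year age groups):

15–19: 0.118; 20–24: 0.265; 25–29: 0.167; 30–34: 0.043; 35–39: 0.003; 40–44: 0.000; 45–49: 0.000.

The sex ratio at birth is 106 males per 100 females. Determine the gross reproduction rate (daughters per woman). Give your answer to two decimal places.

1.45

Proportion female at birth = 100 / (100 + 106) = 0.48544.
Sum of ASFRs = 0.118 + 0.265 + 0.167 + 0.043 + 0.003 + 0.000 + 0.000 = 0.596
TFR = 5 × 0.596 = 2.98
GRR = 0.48544 × 2.98 = 1.44661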